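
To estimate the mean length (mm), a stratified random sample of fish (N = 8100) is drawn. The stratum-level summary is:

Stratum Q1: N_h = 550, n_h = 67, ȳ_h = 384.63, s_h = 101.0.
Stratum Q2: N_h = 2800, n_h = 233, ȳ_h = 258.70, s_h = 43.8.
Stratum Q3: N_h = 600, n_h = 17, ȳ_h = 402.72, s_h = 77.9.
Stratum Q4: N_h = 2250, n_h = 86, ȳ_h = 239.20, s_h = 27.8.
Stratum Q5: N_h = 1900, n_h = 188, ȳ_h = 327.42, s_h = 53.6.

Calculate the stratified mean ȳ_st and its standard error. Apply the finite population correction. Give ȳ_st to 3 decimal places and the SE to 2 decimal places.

ȳ_st = Σ W_h ȳ_h = (550·384.63 + 2800·258.70 + 600·402.72 + 2250·239.20 + 1900·327.42)/8100 = 288.62179
V̂(ȳ_st) = Σ W_h² (1 − n_h/N_h) s_h²/n_h, with W_h = N_h/N and N = 8100:
  stratum Q1: (550/8100)²·(1 − 67/550)·101.0²/67 = 0.616464
  stratum Q2: (2800/8100)²·(1 − 233/2800)·43.8²/233 = 0.901999
  stratum Q3: (600/8100)²·(1 − 17/600)·77.9²/17 = 1.90316
  stratum Q4: (2250/8100)²·(1 − 86/2250)·27.8²/86 = 0.6669
  stratum Q5: (1900/8100)²·(1 − 188/1900)·53.6²/188 = 0.757633
V̂(ȳ_st) = 4.84616
SE(ȳ_st) = √4.84616 = 2.2014

ȳ_st ≈ 288.622, SE ≈ 2.20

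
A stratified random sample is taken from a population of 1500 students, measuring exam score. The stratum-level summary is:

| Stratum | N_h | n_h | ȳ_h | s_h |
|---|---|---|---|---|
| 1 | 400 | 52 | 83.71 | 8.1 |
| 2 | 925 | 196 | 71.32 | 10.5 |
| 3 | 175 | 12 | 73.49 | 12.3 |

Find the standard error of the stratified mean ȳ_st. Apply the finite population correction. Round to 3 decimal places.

V̂(ȳ_st) = Σ W_h² (1 − n_h/N_h) s_h²/n_h, with W_h = N_h/N and N = 1500:
  stratum 1: (400/1500)²·(1 − 52/400)·8.1²/52 = 0.0780591
  stratum 2: (925/1500)²·(1 − 196/925)·10.5²/196 = 0.168581
  stratum 3: (175/1500)²·(1 − 12/175)·12.3²/12 = 0.159835
V̂(ȳ_st) = 0.406475
SE(ȳ_st) = √0.406475 = 0.637554

SE(ȳ_st) ≈ 0.638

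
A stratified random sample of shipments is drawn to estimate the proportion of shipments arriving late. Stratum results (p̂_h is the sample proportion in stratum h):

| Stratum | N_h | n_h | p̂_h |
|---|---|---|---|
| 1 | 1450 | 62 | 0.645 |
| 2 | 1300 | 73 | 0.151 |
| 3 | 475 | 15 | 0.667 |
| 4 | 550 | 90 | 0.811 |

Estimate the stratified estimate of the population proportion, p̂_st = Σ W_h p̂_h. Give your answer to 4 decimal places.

N = 3775; stratum weights W_h = N_h/N.
p̂_st = Σ W_h p̂_h = (1450·0.645 + 1300·0.151 + 475·0.667 + 550·0.811)/3775 = 0.50183

p̂_st ≈ 0.5018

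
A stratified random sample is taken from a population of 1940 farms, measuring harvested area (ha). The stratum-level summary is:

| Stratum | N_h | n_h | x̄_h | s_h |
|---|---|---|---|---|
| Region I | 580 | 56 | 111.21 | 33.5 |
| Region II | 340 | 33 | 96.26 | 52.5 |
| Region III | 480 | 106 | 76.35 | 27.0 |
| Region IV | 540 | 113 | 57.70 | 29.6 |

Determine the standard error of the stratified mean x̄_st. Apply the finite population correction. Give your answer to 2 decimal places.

SE(x̄_st) ≈ 2.18

V̂(x̄_st) = Σ W_h² (1 − n_h/N_h) s_h²/n_h, with W_h = N_h/N and N = 1940:
  stratum Region I: (580/1940)²·(1 − 56/580)·33.5²/56 = 1.61829
  stratum Region II: (340/1940)²·(1 − 33/340)·52.5²/33 = 2.31643
  stratum Region III: (480/1940)²·(1 − 106/480)·27.0²/106 = 0.328043
  stratum Region IV: (540/1940)²·(1 − 113/540)·29.6²/113 = 0.475032
V̂(x̄_st) = 4.7378
SE(x̄_st) = √4.7378 = 2.17665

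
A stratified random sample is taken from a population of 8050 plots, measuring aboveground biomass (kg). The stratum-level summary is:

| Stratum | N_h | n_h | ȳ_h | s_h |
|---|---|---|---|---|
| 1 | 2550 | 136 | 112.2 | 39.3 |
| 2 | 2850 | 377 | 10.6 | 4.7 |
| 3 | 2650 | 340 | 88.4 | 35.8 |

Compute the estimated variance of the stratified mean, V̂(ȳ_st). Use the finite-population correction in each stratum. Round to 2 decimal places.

V̂(ȳ_st) = Σ W_h² (1 − n_h/N_h) s_h²/n_h, with W_h = N_h/N and N = 8050:
  stratum 1: (2550/8050)²·(1 − 136/2550)·39.3²/136 = 1.07878
  stratum 2: (2850/8050)²·(1 − 377/2850)·4.7²/377 = 0.00637282
  stratum 3: (2650/8050)²·(1 − 340/2650)·35.8²/340 = 0.356085
V̂(ȳ_st) = 1.44123

V̂(ȳ_st) ≈ 1.44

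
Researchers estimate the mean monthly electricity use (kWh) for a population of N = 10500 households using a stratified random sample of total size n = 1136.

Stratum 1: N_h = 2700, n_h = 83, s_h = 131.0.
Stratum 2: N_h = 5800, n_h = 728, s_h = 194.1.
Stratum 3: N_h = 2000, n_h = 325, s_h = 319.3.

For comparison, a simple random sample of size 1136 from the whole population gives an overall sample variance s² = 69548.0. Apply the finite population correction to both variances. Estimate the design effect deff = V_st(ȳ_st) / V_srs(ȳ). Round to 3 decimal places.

V̂(ȳ_st) = Σ W_h² (1 − n_h/N_h) s_h²/n_h, with W_h = N_h/N and N = 10500:
  stratum 1: (2700/10500)²·(1 − 83/2700)·131.0²/83 = 13.2511
  stratum 2: (5800/10500)²·(1 − 728/5800)·194.1²/728 = 13.8086
  stratum 3: (2000/10500)²·(1 − 325/2000)·319.3²/325 = 9.53193
V_st = 36.5916
V_srs = (1 − 1136/10500)·69548.0/1136 = 54.5982
deff = V_st / V_srs = 36.5916/54.5982 = 0.6702

deff ≈ 0.670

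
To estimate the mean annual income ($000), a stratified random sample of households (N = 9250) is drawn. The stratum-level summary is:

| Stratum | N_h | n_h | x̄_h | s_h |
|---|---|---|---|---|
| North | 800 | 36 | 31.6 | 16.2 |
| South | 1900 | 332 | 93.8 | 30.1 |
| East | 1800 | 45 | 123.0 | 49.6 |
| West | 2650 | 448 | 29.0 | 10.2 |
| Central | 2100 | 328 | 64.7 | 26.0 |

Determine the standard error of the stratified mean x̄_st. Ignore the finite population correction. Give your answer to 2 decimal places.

V̂(x̄_st) = Σ W_h² s_h²/n_h, with W_h = N_h/N and N = 9250:
  stratum North: (800/9250)²·16.2²/36 = 0.0545286
  stratum South: (1900/9250)²·30.1²/332 = 0.115138
  stratum East: (1800/9250)²·49.6²/45 = 2.0702
  stratum West: (2650/9250)²·10.2²/448 = 0.0190603
  stratum Central: (2100/9250)²·26.0²/328 = 0.106225
V̂(x̄_st) = 2.36515
SE(x̄_st) = √2.36515 = 1.53791

SE(x̄_st) ≈ 1.54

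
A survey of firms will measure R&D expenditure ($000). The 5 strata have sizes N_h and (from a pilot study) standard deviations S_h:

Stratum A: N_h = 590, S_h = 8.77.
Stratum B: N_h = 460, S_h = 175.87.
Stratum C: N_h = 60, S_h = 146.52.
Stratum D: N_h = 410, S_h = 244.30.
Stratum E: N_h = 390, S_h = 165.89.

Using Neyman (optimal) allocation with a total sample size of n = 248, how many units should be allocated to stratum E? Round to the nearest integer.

Neyman allocation: n_h = n · N_h S_h / Σ N_i S_i, with n = 248.
  stratum A: N_h·S_h = 590·8.77 = 5174.30
  stratum B: N_h·S_h = 460·175.87 = 80900.20
  stratum C: N_h·S_h = 60·146.52 = 8791.20
  stratum D: N_h·S_h = 410·244.30 = 100163.00
  stratum E: N_h·S_h = 390·165.89 = 64697.10
Σ N_h S_h = 259725.80
n for stratum E = 248·64697.10/259725.80 = 61.776 → 62

62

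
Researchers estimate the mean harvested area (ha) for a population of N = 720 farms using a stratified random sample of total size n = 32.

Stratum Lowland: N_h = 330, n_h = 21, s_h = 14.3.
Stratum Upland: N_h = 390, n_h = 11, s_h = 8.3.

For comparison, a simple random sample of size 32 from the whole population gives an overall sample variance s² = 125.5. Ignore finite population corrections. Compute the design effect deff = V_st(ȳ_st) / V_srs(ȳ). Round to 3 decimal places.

deff ≈ 0.990

V̂(ȳ_st) = Σ W_h² s_h²/n_h, with W_h = N_h/N and N = 720:
  stratum Lowland: (330/720)²·14.3²/21 = 2.04558
  stratum Upland: (390/720)²·8.3²/11 = 1.8375
V_st = 3.88308
V_srs = s²/n = 125.5/32 = 3.92188
deff = V_st / V_srs = 3.88308/3.92188 = 0.9901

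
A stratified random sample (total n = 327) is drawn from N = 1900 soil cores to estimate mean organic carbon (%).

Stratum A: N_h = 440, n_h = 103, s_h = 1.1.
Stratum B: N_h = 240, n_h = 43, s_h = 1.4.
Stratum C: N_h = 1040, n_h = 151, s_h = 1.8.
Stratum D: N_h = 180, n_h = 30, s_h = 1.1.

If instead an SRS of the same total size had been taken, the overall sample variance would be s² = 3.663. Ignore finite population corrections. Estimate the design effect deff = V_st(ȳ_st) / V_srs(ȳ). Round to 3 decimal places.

deff ≈ 0.727

V̂(ȳ_st) = Σ W_h² s_h²/n_h, with W_h = N_h/N and N = 1900:
  stratum A: (440/1900)²·1.1²/103 = 0.000630008
  stratum B: (240/1900)²·1.4²/43 = 0.000727282
  stratum C: (1040/1900)²·1.8²/151 = 0.00642876
  stratum D: (180/1900)²·1.1²/30 = 0.000361994
V_st = 0.00814805
V_srs = s²/n = 3.663/327 = 0.0112018
deff = V_st / V_srs = 0.00814805/0.0112018 = 0.7274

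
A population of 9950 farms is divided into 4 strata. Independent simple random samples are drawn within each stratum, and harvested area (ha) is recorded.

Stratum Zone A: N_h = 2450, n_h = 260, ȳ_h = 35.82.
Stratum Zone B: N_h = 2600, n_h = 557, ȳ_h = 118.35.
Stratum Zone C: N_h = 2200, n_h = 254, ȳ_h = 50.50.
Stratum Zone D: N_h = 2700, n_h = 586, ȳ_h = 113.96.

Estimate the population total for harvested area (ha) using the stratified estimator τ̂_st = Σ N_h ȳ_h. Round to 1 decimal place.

τ̂_st = Σ N_h ȳ_h = 2450·35.82 + 2600·118.35 + 2200·50.50 + 2700·113.96 = 814261.0

τ̂_st ≈ 814261.0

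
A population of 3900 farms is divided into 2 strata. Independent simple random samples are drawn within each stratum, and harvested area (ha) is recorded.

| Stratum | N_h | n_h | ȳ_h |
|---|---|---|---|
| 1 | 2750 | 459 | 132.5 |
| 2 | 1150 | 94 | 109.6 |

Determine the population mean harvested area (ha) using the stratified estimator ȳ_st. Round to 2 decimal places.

ȳ_st ≈ 125.75

N = Σ N_h = 3900. Stratum weights W_h = N_h/N.
ȳ_st = (2750·132.5 + 1150·109.6) / 3900 = 125.7474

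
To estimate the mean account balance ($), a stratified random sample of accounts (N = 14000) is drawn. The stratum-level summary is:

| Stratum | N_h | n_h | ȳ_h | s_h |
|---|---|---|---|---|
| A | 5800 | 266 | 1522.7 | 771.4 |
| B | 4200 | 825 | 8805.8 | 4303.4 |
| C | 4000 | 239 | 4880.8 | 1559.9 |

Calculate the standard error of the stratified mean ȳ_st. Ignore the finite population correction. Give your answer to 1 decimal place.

V̂(ȳ_st) = Σ W_h² s_h²/n_h, with W_h = N_h/N and N = 14000:
  stratum A: (5800/14000)²·771.4²/266 = 383.953
  stratum B: (4200/14000)²·4303.4²/825 = 2020.28
  stratum C: (4000/14000)²·1559.9²/239 = 831.112
V̂(ȳ_st) = 3235.35
SE(ȳ_st) = √3235.35 = 56.8801

SE(ȳ_st) ≈ 56.9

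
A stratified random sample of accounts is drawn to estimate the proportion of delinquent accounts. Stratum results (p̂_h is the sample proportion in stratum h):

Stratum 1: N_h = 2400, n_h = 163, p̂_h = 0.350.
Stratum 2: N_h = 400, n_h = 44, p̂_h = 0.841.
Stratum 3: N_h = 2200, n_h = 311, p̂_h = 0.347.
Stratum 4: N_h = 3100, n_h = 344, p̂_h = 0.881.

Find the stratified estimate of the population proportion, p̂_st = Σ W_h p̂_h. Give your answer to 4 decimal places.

p̂_st ≈ 0.5767

N = 8100; stratum weights W_h = N_h/N.
p̂_st = Σ W_h p̂_h = (2400·0.350 + 400·0.841 + 2200·0.347 + 3100·0.881)/8100 = 0.57665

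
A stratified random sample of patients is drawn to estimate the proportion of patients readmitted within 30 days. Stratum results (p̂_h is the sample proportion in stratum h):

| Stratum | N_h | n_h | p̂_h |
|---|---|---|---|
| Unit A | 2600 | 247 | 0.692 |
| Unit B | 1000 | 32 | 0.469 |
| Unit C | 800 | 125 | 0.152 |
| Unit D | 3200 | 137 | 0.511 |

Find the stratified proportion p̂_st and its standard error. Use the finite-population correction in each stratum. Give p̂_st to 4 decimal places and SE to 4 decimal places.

p̂_st ≈ 0.5296, SE ≈ 0.0234

N = 7600; stratum weights W_h = N_h/N.
p̂_st = Σ W_h p̂_h = (2600·0.692 + 1000·0.469 + 800·0.152 + 3200·0.511)/7600 = 0.52961
V̂(p̂_st) = Σ W_h² (1 − n_h/N_h) p̂_h(1−p̂_h)/(n_h−1):
  stratum Unit A: (2600/7600)²·(1 − 247/2600)·0.692·0.308/246 = 9.17677e-05
  stratum Unit B: (1000/7600)²·(1 − 32/1000)·0.469·0.531/31 = 0.000134634
  stratum Unit C: (800/7600)²·(1 − 125/800)·0.152·0.848/124 = 9.71817e-06
  stratum Unit D: (3200/7600)²·(1 − 137/3200)·0.511·0.489/136 = 0.000311789
V̂(p̂_st) = 0.000547908; SE = √V̂ = 0.0234074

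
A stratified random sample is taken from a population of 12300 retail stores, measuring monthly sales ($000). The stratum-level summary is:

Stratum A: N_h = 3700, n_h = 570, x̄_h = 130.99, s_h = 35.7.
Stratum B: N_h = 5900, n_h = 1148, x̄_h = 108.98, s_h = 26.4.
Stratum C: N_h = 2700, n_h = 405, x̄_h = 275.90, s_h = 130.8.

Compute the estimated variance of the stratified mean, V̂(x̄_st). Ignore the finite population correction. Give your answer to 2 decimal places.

V̂(x̄_st) = Σ W_h² s_h²/n_h, with W_h = N_h/N and N = 12300:
  stratum A: (3700/12300)²·35.7²/570 = 0.202327
  stratum B: (5900/12300)²·26.4²/1148 = 0.139688
  stratum C: (2700/12300)²·130.8²/405 = 2.03553
V̂(x̄_st) = 2.37755

V̂(x̄_st) ≈ 2.38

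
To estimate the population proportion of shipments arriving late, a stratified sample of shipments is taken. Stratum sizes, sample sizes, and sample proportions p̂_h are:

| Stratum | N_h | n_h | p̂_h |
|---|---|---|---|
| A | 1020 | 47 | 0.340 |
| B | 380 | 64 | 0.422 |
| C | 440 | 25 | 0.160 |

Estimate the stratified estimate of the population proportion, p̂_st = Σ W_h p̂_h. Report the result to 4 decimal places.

N = 1840; stratum weights W_h = N_h/N.
p̂_st = Σ W_h p̂_h = (1020·0.340 + 380·0.422 + 440·0.160)/1840 = 0.31389

p̂_st ≈ 0.3139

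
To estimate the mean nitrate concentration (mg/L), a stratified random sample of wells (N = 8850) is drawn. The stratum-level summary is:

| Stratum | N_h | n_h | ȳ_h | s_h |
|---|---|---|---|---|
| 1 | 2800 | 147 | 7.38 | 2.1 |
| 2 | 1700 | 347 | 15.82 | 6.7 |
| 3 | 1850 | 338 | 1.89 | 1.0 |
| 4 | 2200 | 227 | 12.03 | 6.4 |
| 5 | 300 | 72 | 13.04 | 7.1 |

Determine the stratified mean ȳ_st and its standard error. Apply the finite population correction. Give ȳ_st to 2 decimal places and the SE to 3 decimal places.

ȳ_st ≈ 9.20, SE ≈ 0.132

ȳ_st = Σ W_h ȳ_h = (2800·7.38 + 1700·15.82 + 1850·1.89 + 2200·12.03 + 300·13.04)/8850 = 9.20141
V̂(ȳ_st) = Σ W_h² (1 − n_h/N_h) s_h²/n_h, with W_h = N_h/N and N = 8850:
  stratum 1: (2800/8850)²·(1 − 147/2800)·2.1²/147 = 0.00284531
  stratum 2: (1700/8850)²·(1 − 347/1700)·6.7²/347 = 0.0037991
  stratum 3: (1850/8850)²·(1 − 338/1850)·1.0²/338 = 0.000105662
  stratum 4: (2200/8850)²·(1 − 227/2200)·6.4²/227 = 0.00999994
  stratum 5: (300/8850)²·(1 − 72/300)·7.1²/72 = 0.00061144
V̂(ȳ_st) = 0.0173614
SE(ȳ_st) = √0.0173614 = 0.131763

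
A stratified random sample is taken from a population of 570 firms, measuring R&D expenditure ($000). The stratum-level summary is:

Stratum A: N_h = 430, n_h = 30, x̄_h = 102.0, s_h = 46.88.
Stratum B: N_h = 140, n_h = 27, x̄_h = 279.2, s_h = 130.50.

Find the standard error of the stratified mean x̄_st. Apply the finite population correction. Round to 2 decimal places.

V̂(x̄_st) = Σ W_h² (1 − n_h/N_h) s_h²/n_h, with W_h = N_h/N and N = 570:
  stratum A: (430/570)²·(1 − 30/430)·46.88²/30 = 38.7822
  stratum B: (140/570)²·(1 − 27/140)·130.50²/27 = 30.7124
V̂(x̄_st) = 69.4946
SE(x̄_st) = √69.4946 = 8.33634

SE(x̄_st) ≈ 8.34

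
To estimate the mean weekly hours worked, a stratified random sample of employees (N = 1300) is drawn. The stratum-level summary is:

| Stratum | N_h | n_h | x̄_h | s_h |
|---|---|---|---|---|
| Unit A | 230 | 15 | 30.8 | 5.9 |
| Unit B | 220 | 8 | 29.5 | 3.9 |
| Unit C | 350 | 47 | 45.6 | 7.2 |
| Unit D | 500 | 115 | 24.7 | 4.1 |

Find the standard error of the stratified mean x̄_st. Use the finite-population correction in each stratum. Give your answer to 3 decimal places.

V̂(x̄_st) = Σ W_h² (1 − n_h/N_h) s_h²/n_h, with W_h = N_h/N and N = 1300:
  stratum Unit A: (230/1300)²·(1 − 15/230)·5.9²/15 = 0.0679035
  stratum Unit B: (220/1300)²·(1 − 8/220)·3.9²/8 = 0.05247
  stratum Unit C: (350/1300)²·(1 − 47/350)·7.2²/47 = 0.0692135
  stratum Unit D: (500/1300)²·(1 − 115/500)·4.1²/115 = 0.01665
V̂(x̄_st) = 0.206237
SE(x̄_st) = √0.206237 = 0.454133

SE(x̄_st) ≈ 0.454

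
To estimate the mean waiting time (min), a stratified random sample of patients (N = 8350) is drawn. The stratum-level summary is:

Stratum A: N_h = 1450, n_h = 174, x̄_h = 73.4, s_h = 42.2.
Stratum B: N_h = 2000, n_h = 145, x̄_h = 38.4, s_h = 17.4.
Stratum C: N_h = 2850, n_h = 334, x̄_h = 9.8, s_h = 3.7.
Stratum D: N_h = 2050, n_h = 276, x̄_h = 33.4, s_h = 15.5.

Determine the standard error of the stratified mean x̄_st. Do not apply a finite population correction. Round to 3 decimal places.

V̂(x̄_st) = Σ W_h² s_h²/n_h, with W_h = N_h/N and N = 8350:
  stratum A: (1450/8350)²·42.2²/174 = 0.30863
  stratum B: (2000/8350)²·17.4²/145 = 0.119789
  stratum C: (2850/8350)²·3.7²/334 = 0.004775
  stratum D: (2050/8350)²·15.5²/276 = 0.0524673
V̂(x̄_st) = 0.485662
SE(x̄_st) = √0.485662 = 0.696894

SE(x̄_st) ≈ 0.697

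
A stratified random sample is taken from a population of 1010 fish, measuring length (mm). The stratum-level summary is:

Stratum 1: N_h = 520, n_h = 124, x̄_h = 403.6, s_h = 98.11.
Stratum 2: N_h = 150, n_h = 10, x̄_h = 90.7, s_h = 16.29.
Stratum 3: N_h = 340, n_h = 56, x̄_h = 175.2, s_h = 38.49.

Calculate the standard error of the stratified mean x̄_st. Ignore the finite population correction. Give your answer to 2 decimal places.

V̂(x̄_st) = Σ W_h² s_h²/n_h, with W_h = N_h/N and N = 1010:
  stratum 1: (520/1010)²·98.11²/124 = 20.5764
  stratum 2: (150/1010)²·16.29²/10 = 0.585305
  stratum 3: (340/1010)²·38.49²/56 = 2.99794
V̂(x̄_st) = 24.1596
SE(x̄_st) = √24.1596 = 4.91524

SE(x̄_st) ≈ 4.92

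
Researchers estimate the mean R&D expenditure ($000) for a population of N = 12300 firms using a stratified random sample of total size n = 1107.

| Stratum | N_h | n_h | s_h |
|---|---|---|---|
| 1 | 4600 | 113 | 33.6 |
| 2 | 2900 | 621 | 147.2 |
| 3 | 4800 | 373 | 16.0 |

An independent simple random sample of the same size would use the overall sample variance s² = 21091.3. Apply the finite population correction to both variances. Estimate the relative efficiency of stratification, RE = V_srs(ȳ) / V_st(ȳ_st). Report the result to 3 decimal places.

RE ≈ 5.811

V̂(ȳ_st) = Σ W_h² (1 − n_h/N_h) s_h²/n_h, with W_h = N_h/N and N = 12300:
  stratum 1: (4600/12300)²·(1 − 113/4600)·33.6²/113 = 1.36302
  stratum 2: (2900/12300)²·(1 − 621/2900)·147.2²/621 = 1.52425
  stratum 3: (4800/12300)²·(1 − 373/4800)·16.0²/373 = 0.0963988
V_st = 2.98367
V_srs = (1 − 1107/12300)·21091.3/1107 = 17.3379
Relative efficiency = V_srs / V_st = 17.3379/2.98367 = 5.8109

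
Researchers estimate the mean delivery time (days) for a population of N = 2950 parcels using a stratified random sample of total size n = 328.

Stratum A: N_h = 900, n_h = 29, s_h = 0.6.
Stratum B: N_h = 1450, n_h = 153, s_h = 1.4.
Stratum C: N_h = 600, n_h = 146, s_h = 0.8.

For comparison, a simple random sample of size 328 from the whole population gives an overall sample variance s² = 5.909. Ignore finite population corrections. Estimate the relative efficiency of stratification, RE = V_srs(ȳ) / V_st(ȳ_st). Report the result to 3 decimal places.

V̂(ȳ_st) = Σ W_h² s_h²/n_h, with W_h = N_h/N and N = 2950:
  stratum A: (900/2950)²·0.6²/29 = 0.00115543
  stratum B: (1450/2950)²·1.4²/153 = 0.00309497
  stratum C: (600/2950)²·0.8²/146 = 0.000181337
V_st = 0.00443174
V_srs = s²/n = 5.909/328 = 0.0180152
Relative efficiency = V_srs / V_st = 0.0180152/0.00443174 = 4.0650

RE ≈ 4.065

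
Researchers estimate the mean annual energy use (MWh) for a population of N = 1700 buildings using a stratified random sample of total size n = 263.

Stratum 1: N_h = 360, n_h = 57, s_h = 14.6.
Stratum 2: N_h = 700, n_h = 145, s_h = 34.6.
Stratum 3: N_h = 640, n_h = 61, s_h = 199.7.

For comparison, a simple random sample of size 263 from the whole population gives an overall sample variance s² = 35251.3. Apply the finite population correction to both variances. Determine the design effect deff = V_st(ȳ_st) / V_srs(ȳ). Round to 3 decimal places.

deff ≈ 0.751

V̂(ȳ_st) = Σ W_h² (1 − n_h/N_h) s_h²/n_h, with W_h = N_h/N and N = 1700:
  stratum 1: (360/1700)²·(1 − 57/360)·14.6²/57 = 0.141149
  stratum 2: (700/1700)²·(1 − 145/700)·34.6²/145 = 1.10988
  stratum 3: (640/1700)²·(1 − 61/640)·199.7²/61 = 83.8276
V_st = 85.0786
V_srs = (1 − 263/1700)·35251.3/263 = 113.299
deff = V_st / V_srs = 85.0786/113.299 = 0.7509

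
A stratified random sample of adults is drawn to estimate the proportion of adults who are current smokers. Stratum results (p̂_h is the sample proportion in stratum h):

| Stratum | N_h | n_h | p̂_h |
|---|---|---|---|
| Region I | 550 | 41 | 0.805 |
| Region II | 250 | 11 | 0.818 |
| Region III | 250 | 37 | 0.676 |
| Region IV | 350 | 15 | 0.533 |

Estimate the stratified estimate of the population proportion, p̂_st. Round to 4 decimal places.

N = 1400; stratum weights W_h = N_h/N.
p̂_st = Σ W_h p̂_h = (550·0.805 + 250·0.818 + 250·0.676 + 350·0.533)/1400 = 0.71629

p̂_st ≈ 0.7163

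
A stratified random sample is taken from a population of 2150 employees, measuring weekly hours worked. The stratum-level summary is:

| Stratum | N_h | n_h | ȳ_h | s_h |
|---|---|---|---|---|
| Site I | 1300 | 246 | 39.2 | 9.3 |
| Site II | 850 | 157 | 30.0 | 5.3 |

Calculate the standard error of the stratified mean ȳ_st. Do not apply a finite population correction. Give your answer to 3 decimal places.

V̂(ȳ_st) = Σ W_h² s_h²/n_h, with W_h = N_h/N and N = 2150:
  stratum Site I: (1300/2150)²·9.3²/246 = 0.128541
  stratum Site II: (850/2150)²·5.3²/157 = 0.0279649
V̂(ȳ_st) = 0.156506
SE(ȳ_st) = √0.156506 = 0.395608

SE(ȳ_st) ≈ 0.396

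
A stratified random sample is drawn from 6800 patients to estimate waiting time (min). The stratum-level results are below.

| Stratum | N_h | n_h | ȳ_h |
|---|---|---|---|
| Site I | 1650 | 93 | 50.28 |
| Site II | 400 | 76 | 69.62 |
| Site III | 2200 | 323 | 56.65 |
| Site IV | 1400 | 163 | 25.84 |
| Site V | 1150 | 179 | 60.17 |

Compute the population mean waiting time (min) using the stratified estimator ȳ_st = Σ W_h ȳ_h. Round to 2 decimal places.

N = Σ N_h = 6800. Stratum weights W_h = N_h/N.
ȳ_st = (1650·50.28 + 400·69.62 + 2200·56.65 + 1400·25.84 + 1150·60.17) / 6800 = 50.1193

ȳ_st ≈ 50.12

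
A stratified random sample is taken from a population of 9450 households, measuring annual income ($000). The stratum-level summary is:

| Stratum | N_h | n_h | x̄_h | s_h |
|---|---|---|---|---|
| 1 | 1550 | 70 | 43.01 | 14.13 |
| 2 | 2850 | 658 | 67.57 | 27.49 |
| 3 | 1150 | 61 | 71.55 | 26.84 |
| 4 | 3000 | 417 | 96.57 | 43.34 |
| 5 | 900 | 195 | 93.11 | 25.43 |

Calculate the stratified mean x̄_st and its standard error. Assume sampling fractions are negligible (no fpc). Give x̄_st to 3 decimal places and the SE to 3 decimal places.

x̄_st = Σ W_h x̄_h = (1550·43.01 + 2850·67.57 + 1150·71.55 + 3000·96.57 + 900·93.11)/9450 = 75.66471
V̂(x̄_st) = Σ W_h² s_h²/n_h, with W_h = N_h/N and N = 9450:
  stratum 1: (1550/9450)²·14.13²/70 = 0.0767337
  stratum 2: (2850/9450)²·27.49²/658 = 0.10446
  stratum 3: (1150/9450)²·26.84²/61 = 0.174891
  stratum 4: (3000/9450)²·43.34²/417 = 0.453963
  stratum 5: (900/9450)²·25.43²/195 = 0.0300801
V̂(x̄_st) = 0.840128
SE(x̄_st) = √0.840128 = 0.916585

x̄_st ≈ 75.665, SE ≈ 0.917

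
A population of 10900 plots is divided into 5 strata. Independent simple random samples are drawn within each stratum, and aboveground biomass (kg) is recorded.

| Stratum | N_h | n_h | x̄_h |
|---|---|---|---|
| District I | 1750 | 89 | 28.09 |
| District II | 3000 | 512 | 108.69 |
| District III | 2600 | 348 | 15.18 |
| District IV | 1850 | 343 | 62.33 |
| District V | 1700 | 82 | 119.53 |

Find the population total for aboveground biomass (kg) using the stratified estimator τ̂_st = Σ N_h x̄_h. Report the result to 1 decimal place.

τ̂_st = Σ N_h x̄_h = 1750·28.09 + 3000·108.69 + 2600·15.18 + 1850·62.33 + 1700·119.53 = 733207.0

τ̂_st ≈ 733207.0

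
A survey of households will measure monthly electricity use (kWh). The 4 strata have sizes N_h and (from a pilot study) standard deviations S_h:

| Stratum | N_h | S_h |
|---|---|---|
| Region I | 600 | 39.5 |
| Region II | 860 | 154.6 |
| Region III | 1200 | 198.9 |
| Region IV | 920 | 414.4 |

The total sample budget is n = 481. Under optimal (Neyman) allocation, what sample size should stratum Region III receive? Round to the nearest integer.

148

Neyman allocation: n_h = n · N_h S_h / Σ N_i S_i, with n = 481.
  stratum Region I: N_h·S_h = 600·39.5 = 23700.00
  stratum Region II: N_h·S_h = 860·154.6 = 132956.00
  stratum Region III: N_h·S_h = 1200·198.9 = 238680.00
  stratum Region IV: N_h·S_h = 920·414.4 = 381248.00
Σ N_h S_h = 776584.00
n for stratum Region III = 481·238680.00/776584.00 = 147.833 → 148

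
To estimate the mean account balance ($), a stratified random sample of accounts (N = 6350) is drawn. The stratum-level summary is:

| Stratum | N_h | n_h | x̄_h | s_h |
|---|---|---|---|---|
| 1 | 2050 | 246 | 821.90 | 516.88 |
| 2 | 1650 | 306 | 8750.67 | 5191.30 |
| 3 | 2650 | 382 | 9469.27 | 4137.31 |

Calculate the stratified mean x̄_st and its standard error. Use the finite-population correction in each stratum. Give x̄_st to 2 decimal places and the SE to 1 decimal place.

x̄_st ≈ 6490.88, SE ≈ 107.8

x̄_st = Σ W_h x̄_h = (2050·821.90 + 1650·8750.67 + 2650·9469.27)/6350 = 6490.87654
V̂(x̄_st) = Σ W_h² (1 − n_h/N_h) s_h²/n_h, with W_h = N_h/N and N = 6350:
  stratum 1: (2050/6350)²·(1 − 246/2050)·516.88²/246 = 99.6064
  stratum 2: (1650/6350)²·(1 − 306/1650)·5191.30²/306 = 4843.58
  stratum 3: (2650/6350)²·(1 − 382/2650)·4137.31²/382 = 6679.04
V̂(x̄_st) = 11622.2
SE(x̄_st) = √11622.2 = 107.806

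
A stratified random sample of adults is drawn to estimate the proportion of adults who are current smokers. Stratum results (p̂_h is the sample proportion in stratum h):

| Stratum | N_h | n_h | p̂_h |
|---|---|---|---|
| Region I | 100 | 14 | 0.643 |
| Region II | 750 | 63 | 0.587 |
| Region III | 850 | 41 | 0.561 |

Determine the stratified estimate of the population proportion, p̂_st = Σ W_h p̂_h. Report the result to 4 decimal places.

p̂_st ≈ 0.5773

N = 1700; stratum weights W_h = N_h/N.
p̂_st = Σ W_h p̂_h = (100·0.643 + 750·0.587 + 850·0.561)/1700 = 0.57729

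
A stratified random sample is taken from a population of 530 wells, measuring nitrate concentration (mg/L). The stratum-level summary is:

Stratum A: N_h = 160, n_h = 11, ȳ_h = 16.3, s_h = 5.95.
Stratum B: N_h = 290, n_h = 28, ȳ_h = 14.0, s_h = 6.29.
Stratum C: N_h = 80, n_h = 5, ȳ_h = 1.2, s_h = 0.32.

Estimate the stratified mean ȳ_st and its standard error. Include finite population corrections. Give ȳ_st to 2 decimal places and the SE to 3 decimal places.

ȳ_st = Σ W_h ȳ_h = (160·16.3 + 290·14.0 + 80·1.2)/530 = 12.76226
V̂(ȳ_st) = Σ W_h² (1 − n_h/N_h) s_h²/n_h, with W_h = N_h/N and N = 530:
  stratum A: (160/530)²·(1 − 11/160)·5.95²/11 = 0.273147
  stratum B: (290/530)²·(1 − 28/290)·6.29²/28 = 0.3822
  stratum C: (80/530)²·(1 − 5/80)·0.32²/5 = 0.000437451
V̂(ȳ_st) = 0.655784
SE(ȳ_st) = √0.655784 = 0.809805

ȳ_st ≈ 12.76, SE ≈ 0.810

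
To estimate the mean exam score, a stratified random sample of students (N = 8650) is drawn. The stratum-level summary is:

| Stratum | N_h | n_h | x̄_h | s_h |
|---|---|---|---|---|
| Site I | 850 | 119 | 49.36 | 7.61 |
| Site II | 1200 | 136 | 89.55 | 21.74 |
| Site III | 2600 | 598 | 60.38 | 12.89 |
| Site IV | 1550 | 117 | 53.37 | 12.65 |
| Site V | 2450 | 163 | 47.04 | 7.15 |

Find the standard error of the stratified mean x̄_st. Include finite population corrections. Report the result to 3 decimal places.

SE(x̄_st) ≈ 0.383

V̂(x̄_st) = Σ W_h² (1 − n_h/N_h) s_h²/n_h, with W_h = N_h/N and N = 8650:
  stratum Site I: (850/8650)²·(1 − 119/850)·7.61²/119 = 0.00404135
  stratum Site II: (1200/8650)²·(1 − 136/1200)·21.74²/136 = 0.0593022
  stratum Site III: (2600/8650)²·(1 − 598/2600)·12.89²/598 = 0.019329
  stratum Site IV: (1550/8650)²·(1 − 117/1550)·12.65²/117 = 0.0406014
  stratum Site V: (2450/8650)²·(1 − 163/2450)·7.15²/163 = 0.0234868
V̂(x̄_st) = 0.146761
SE(x̄_st) = √0.146761 = 0.383094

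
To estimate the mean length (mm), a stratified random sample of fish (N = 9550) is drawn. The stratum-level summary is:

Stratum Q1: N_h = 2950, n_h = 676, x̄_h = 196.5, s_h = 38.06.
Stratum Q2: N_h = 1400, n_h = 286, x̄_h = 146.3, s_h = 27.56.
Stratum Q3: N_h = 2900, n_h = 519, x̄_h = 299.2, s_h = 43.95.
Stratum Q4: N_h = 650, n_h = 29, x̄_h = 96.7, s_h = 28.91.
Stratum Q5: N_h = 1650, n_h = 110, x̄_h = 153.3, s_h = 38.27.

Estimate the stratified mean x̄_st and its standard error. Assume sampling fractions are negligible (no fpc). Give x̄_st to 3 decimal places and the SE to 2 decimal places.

x̄_st ≈ 206.071, SE ≈ 1.07

x̄_st = Σ W_h x̄_h = (2950·196.5 + 1400·146.3 + 2900·299.2 + 650·96.7 + 1650·153.3)/9550 = 206.07068
V̂(x̄_st) = Σ W_h² s_h²/n_h, with W_h = N_h/N and N = 9550:
  stratum Q1: (2950/9550)²·38.06²/676 = 0.204469
  stratum Q2: (1400/9550)²·27.56²/286 = 0.0570744
  stratum Q3: (2900/9550)²·43.95²/519 = 0.343194
  stratum Q4: (650/9550)²·28.91²/29 = 0.133511
  stratum Q5: (1650/9550)²·38.27²/110 = 0.397453
V̂(x̄_st) = 1.1357
SE(x̄_st) = √1.1357 = 1.06569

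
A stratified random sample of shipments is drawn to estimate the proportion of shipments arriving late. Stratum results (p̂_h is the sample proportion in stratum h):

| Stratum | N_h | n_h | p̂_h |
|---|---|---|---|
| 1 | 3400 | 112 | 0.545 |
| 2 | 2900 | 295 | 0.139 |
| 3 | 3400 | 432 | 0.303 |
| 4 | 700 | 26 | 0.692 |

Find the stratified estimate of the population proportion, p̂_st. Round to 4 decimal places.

N = 10400; stratum weights W_h = N_h/N.
p̂_st = Σ W_h p̂_h = (3400·0.545 + 2900·0.139 + 3400·0.303 + 700·0.692)/10400 = 0.36257

p̂_st ≈ 0.3626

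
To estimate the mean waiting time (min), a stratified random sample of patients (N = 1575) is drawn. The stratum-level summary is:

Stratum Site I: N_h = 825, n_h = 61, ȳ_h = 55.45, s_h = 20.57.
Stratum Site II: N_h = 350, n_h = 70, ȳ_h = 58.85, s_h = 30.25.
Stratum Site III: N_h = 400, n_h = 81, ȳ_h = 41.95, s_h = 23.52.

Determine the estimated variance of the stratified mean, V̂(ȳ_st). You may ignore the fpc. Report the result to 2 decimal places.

V̂(ȳ_st) ≈ 2.99

V̂(ȳ_st) = Σ W_h² s_h²/n_h, with W_h = N_h/N and N = 1575:
  stratum Site I: (825/1575)²·20.57²/61 = 1.9032
  stratum Site II: (350/1575)²·30.25²/70 = 0.645547
  stratum Site III: (400/1575)²·23.52²/81 = 0.440503
V̂(ȳ_st) = 2.98925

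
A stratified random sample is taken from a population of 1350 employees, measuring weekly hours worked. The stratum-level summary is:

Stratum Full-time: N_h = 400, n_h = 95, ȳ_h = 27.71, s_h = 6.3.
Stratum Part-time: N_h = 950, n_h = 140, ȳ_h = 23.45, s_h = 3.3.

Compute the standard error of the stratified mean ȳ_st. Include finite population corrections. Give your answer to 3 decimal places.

V̂(ȳ_st) = Σ W_h² (1 − n_h/N_h) s_h²/n_h, with W_h = N_h/N and N = 1350:
  stratum Full-time: (400/1350)²·(1 − 95/400)·6.3²/95 = 0.0279673
  stratum Part-time: (950/1350)²·(1 − 140/950)·3.3²/140 = 0.0328429
V̂(ȳ_st) = 0.0608101
SE(ȳ_st) = √0.0608101 = 0.246597

SE(ȳ_st) ≈ 0.247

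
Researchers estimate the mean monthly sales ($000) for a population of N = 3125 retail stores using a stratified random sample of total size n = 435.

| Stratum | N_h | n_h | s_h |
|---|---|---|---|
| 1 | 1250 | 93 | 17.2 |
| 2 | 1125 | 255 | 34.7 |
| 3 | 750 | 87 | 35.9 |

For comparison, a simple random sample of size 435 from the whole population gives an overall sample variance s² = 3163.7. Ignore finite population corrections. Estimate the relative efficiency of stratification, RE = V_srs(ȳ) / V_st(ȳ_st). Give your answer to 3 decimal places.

V̂(ȳ_st) = Σ W_h² s_h²/n_h, with W_h = N_h/N and N = 3125:
  stratum 1: (1250/3125)²·17.2²/93 = 0.508972
  stratum 2: (1125/3125)²·34.7²/255 = 0.611961
  stratum 3: (750/3125)²·35.9²/87 = 0.853281
V_st = 1.97421
V_srs = s²/n = 3163.7/435 = 7.27287
Relative efficiency = V_srs / V_st = 7.27287/1.97421 = 3.6839

RE ≈ 3.684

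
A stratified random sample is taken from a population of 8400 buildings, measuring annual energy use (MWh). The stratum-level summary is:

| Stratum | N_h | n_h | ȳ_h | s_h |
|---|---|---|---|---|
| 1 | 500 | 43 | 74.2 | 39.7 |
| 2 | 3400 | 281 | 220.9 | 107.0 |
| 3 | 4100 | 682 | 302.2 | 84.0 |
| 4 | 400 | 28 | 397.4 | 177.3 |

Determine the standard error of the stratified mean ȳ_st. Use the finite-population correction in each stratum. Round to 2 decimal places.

SE(ȳ_st) ≈ 3.27

V̂(ȳ_st) = Σ W_h² (1 − n_h/N_h) s_h²/n_h, with W_h = N_h/N and N = 8400:
  stratum 1: (500/8400)²·(1 − 43/500)·39.7²/43 = 0.118697
  stratum 2: (3400/8400)²·(1 − 281/3400)·107.0²/281 = 6.12346
  stratum 3: (4100/8400)²·(1 − 682/4100)·84.0²/682 = 2.05481
  stratum 4: (400/8400)²·(1 − 28/400)·177.3²/28 = 2.36758
V̂(ȳ_st) = 10.6645
SE(ȳ_st) = √10.6645 = 3.26566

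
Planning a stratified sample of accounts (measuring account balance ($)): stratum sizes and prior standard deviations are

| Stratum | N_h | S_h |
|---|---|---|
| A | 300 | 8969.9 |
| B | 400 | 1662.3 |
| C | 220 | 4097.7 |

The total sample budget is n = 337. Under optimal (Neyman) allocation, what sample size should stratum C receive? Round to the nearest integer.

Neyman allocation: n_h = n · N_h S_h / Σ N_i S_i, with n = 337.
  stratum A: N_h·S_h = 300·8969.9 = 2690970.00
  stratum B: N_h·S_h = 400·1662.3 = 664920.00
  stratum C: N_h·S_h = 220·4097.7 = 901494.00
Σ N_h S_h = 4257384.00
n for stratum C = 337·901494.00/4257384.00 = 71.359 → 71

71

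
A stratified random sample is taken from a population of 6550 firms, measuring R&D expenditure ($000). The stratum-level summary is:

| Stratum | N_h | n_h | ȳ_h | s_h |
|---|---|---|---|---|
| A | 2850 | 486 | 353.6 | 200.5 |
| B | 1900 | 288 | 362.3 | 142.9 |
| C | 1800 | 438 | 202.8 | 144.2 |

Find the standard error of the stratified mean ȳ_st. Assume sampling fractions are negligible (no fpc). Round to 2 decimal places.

V̂(ȳ_st) = Σ W_h² s_h²/n_h, with W_h = N_h/N and N = 6550:
  stratum A: (2850/6550)²·200.5²/486 = 15.6603
  stratum B: (1900/6550)²·142.9²/288 = 5.96618
  stratum C: (1800/6550)²·144.2²/438 = 3.58524
V̂(ȳ_st) = 25.2117
SE(ȳ_st) = √25.2117 = 5.02113

SE(ȳ_st) ≈ 5.02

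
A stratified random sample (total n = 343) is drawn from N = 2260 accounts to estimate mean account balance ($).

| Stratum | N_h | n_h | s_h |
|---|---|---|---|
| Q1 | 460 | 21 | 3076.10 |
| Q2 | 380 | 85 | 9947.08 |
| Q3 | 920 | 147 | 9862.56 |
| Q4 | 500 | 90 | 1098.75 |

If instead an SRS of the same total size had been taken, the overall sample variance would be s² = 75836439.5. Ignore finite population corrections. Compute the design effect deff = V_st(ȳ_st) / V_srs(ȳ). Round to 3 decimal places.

V̂(ȳ_st) = Σ W_h² s_h²/n_h, with W_h = N_h/N and N = 2260:
  stratum Q1: (460/2260)²·3076.10²/21 = 18667.3
  stratum Q2: (380/2260)²·9947.08²/85 = 32909.6
  stratum Q3: (920/2260)²·9862.56²/147 = 109653
  stratum Q4: (500/2260)²·1098.75²/90 = 656.566
V_st = 161886
V_srs = s²/n = 75836439.5/343 = 221097
deff = V_st / V_srs = 161886/221097 = 0.7322

deff ≈ 0.732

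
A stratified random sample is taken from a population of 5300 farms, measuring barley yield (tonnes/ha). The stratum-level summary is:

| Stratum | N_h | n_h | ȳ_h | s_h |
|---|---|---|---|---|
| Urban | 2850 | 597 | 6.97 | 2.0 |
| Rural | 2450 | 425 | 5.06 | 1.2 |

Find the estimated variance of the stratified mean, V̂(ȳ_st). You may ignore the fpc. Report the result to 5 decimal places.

V̂(ȳ_st) = Σ W_h² s_h²/n_h, with W_h = N_h/N and N = 5300:
  stratum Urban: (2850/5300)²·2.0²/597 = 0.00193742
  stratum Rural: (2450/5300)²·1.2²/425 = 0.000724026
V̂(ȳ_st) = 0.00266145

V̂(ȳ_st) ≈ 0.00266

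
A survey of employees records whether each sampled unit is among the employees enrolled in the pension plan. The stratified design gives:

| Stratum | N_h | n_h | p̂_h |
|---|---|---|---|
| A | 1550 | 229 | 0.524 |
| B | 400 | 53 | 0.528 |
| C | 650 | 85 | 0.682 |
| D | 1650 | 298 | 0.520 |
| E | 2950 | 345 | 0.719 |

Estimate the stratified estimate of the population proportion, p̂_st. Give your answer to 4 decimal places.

N = 7200; stratum weights W_h = N_h/N.
p̂_st = Σ W_h p̂_h = (1550·0.524 + 400·0.528 + 650·0.682 + 1650·0.520 + 2950·0.719)/7200 = 0.61747

p̂_st ≈ 0.6175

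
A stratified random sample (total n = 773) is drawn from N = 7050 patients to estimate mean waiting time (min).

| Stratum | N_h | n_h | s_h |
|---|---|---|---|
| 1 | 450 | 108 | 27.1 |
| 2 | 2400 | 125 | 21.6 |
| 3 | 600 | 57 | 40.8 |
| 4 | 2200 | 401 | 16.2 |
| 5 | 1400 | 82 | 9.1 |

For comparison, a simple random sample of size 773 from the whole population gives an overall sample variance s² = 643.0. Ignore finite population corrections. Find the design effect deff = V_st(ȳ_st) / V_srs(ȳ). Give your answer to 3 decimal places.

V̂(ȳ_st) = Σ W_h² s_h²/n_h, with W_h = N_h/N and N = 7050:
  stratum 1: (450/7050)²·27.1²/108 = 0.0277052
  stratum 2: (2400/7050)²·21.6²/125 = 0.432555
  stratum 3: (600/7050)²·40.8²/57 = 0.211529
  stratum 4: (2200/7050)²·16.2²/401 = 0.0637313
  stratum 5: (1400/7050)²·9.1²/82 = 0.0398242
V_st = 0.775345
V_srs = s²/n = 643.0/773 = 0.831824
deff = V_st / V_srs = 0.775345/0.831824 = 0.9321

deff ≈ 0.932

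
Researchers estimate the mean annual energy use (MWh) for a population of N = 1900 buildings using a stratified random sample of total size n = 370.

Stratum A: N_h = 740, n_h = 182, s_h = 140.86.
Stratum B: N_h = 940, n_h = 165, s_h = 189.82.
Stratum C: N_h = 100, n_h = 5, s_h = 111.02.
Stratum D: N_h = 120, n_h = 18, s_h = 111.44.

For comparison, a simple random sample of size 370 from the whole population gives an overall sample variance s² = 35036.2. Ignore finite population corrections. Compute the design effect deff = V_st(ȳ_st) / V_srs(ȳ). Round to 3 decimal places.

deff ≈ 0.840

V̂(ȳ_st) = Σ W_h² s_h²/n_h, with W_h = N_h/N and N = 1900:
  stratum A: (740/1900)²·140.86²/182 = 16.5371
  stratum B: (940/1900)²·189.82²/165 = 53.4501
  stratum C: (100/1900)²·111.02²/5 = 6.8285
  stratum D: (120/1900)²·111.44²/18 = 2.7521
V_st = 79.5678
V_srs = s²/n = 35036.2/370 = 94.6924
deff = V_st / V_srs = 79.5678/94.6924 = 0.8403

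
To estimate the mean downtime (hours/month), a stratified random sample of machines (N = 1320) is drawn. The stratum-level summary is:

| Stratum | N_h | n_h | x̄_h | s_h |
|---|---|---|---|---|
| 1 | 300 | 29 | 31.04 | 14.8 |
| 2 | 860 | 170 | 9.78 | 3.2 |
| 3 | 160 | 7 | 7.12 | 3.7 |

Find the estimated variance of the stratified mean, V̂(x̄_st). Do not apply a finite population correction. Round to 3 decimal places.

V̂(x̄_st) ≈ 0.444

V̂(x̄_st) = Σ W_h² s_h²/n_h, with W_h = N_h/N and N = 1320:
  stratum 1: (300/1320)²·14.8²/29 = 0.39014
  stratum 2: (860/1320)²·3.2²/170 = 0.0255682
  stratum 3: (160/1320)²·3.7²/7 = 0.0287341
V̂(x̄_st) = 0.444442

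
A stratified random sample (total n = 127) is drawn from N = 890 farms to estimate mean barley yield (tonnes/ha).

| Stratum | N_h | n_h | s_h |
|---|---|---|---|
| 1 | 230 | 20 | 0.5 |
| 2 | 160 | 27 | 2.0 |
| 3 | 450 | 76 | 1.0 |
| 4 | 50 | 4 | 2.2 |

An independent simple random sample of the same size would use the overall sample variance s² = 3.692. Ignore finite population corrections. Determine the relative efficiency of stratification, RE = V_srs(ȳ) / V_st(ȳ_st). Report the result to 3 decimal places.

V̂(ȳ_st) = Σ W_h² s_h²/n_h, with W_h = N_h/N and N = 890:
  stratum 1: (230/890)²·0.5²/20 = 0.000834806
  stratum 2: (160/890)²·2.0²/27 = 0.00478802
  stratum 3: (450/890)²·1.0²/76 = 0.00336381
  stratum 4: (50/890)²·2.2²/4 = 0.00381896
V_st = 0.0128056
V_srs = s²/n = 3.692/127 = 0.0290709
Relative efficiency = V_srs / V_st = 0.0290709/0.0128056 = 2.2702

RE ≈ 2.270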